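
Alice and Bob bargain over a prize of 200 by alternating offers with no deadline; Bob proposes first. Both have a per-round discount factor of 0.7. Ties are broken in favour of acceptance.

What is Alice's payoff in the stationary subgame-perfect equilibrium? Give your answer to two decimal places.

82.35

When Bob proposes, Alice accepts any offer worth at least 0.7 times what Alice would get by proposing next round; and vice versa.
This gives x = 200 − 0.7y and y = 200 − 0.7x, where x and y are each side's share when it proposes.
Hence (1 − 0.7·0.7)x = 200(1 − 0.7), i.e. 0.51·x = 60.
x ≈ 117.6471; Alice's share is 200 − x ≈ 82.3529.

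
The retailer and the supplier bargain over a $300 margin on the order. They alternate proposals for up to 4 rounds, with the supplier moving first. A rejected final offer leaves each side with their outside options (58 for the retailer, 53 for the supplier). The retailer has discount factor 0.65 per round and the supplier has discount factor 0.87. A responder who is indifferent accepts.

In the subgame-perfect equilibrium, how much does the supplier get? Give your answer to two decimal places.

183.86

Round 4 (the retailer proposes): the supplier gets 53 if talks fail, so the retailer offers 53 and keeps 247.
Round 3 (the supplier proposes): the retailer can get 247 next round, worth 0.65 × 247 = 160.55 now; the supplier offers that and keeps 139.45.
Round 2 (the retailer proposes): the supplier can get 139.45 next round, worth 0.87 × 139.45 = 121.3215 now, so the retailer offers 121.3215, keeping 178.6785.
Round 1 (the supplier proposes): the retailer can get 178.6785 next round, worth 0.65 × 178.6785 = 116.141025 now. The supplier offers 116.141025 and keeps 300 − 116.141025 = 183.858975.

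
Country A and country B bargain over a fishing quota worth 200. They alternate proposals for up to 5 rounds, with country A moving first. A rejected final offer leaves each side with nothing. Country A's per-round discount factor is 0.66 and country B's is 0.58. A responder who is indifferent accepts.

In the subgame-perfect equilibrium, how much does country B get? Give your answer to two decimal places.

Round 5 (country A proposes): country B will accept anything ≥ 0, so country A offers 0 and keeps 200.
Round 4 (country B proposes): country A can get 200 next round, worth 0.66 × 200 = 132 now; country B offers that and keeps 68.
Round 3 (country A proposes): country B can get 68 next round, worth 0.58 × 68 = 39.44 now, so country A offers 39.44, keeping 160.56.
Round 2 (country B proposes): country A can get 160.56 next round, worth 0.66 × 160.56 = 105.9696 now, so country B offers 105.9696, keeping 94.0304.
Round 1 (country A proposes): country B can get 94.0304 next round, worth 0.58 × 94.0304 = 54.537632 now, so country A offers 54.537632, keeping 145.462368.

54.54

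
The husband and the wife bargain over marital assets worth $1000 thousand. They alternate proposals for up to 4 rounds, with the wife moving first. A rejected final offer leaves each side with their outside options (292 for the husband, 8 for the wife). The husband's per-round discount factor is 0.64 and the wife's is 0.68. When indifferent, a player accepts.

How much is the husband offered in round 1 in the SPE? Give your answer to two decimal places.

481.10

By backward induction:
Round 4 (the husband proposes): the wife gets 8 if talks fail, so the husband offers 8 and keeps 992.
Round 3 (the wife proposes): the husband can get 992 next round, worth 0.64 × 992 = 634.88 now; the wife offers that and keeps 365.12.
Round 2 (the husband proposes): the wife can get 365.12 next round, worth 0.68 × 365.12 = 248.2816 now. The husband offers 248.2816 and keeps 1000 − 248.2816 = 751.7184.
Round 1 (the wife proposes): the husband can get 751.7184 next round, worth 0.64 × 751.7184 = 481.099776 now. The wife offers 481.099776 and keeps 1000 − 481.099776 = 518.900224.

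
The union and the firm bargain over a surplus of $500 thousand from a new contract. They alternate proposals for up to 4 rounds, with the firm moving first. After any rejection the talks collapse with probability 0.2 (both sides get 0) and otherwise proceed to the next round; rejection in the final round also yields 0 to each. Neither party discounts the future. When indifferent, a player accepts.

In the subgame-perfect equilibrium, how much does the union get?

336

By backward induction:
Round 4 (the union proposes): rejection yields 0 for the firm; the union offers 0 and keeps 500.
Round 3 (the firm proposes): rejecting gives the union an expected 0.8 × 500 = 400. The firm offers 400 and keeps 500 − 400 = 100.
Round 2 (the union proposes): rejecting gives the firm an expected 0.8 × 100 = 80, so the union offers 80, keeping 420.
Round 1 (the firm proposes): rejecting gives the union an expected 0.8 × 420 = 336. The firm offers 336 and keeps 500 − 336 = 164.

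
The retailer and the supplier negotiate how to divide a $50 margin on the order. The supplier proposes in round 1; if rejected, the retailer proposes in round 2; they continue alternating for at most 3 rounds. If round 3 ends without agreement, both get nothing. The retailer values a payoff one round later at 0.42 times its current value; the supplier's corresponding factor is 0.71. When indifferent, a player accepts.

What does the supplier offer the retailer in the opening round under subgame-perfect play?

Round 3 (the supplier proposes): rejection yields 0 for the retailer; the supplier offers 0 and keeps 50.
Round 2 (the retailer proposes): the supplier can get 50 next round, worth 0.71 × 50 = 35.5 now. The retailer offers 35.5 and keeps 50 − 35.5 = 14.5.
Round 1 (the supplier proposes): the retailer can get 14.5 next round, worth 0.42 × 14.5 = 6.09 now; the supplier offers that and keeps 43.91.

6.09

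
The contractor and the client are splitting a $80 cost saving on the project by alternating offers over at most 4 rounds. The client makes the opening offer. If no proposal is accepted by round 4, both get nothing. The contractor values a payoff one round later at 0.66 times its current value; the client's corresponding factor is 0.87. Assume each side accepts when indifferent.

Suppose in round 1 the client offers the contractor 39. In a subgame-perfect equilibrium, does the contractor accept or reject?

Round 4 (the contractor proposes): the client will accept anything ≥ 0, so the contractor offers 0 and keeps 80.
Round 3 (the client proposes): the contractor can get 80 next round, worth 0.66 × 80 = 52.8 now, so the client offers 52.8, keeping 27.2.
Round 2 (the contractor proposes): the client can get 27.2 next round, worth 0.87 × 27.2 = 23.664 now, so the contractor offers 23.664, keeping 56.336.
So by rejecting in round 1, the contractor gets 56.336 next round, worth 0.66 × 56.336 = 37.18176 now.
Offer 39 ≥ 37.18176, so the contractor accepts.

Accept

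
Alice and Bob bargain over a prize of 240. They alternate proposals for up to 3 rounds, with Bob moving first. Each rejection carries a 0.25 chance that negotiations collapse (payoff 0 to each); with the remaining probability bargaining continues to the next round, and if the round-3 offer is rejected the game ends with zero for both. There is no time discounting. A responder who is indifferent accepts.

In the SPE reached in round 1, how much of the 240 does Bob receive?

By backward induction:
Round 3 (Bob proposes): rejection yields 0 for Alice; Bob offers 0 and keeps 240.
Round 2 (Alice proposes): rejecting gives Bob an expected 0.75 × 240 = 180; Alice offers that and keeps 60.
Round 1 (Bob proposes): rejecting gives Alice an expected 0.75 × 60 = 45. Bob offers 45 and keeps 240 − 45 = 195.

195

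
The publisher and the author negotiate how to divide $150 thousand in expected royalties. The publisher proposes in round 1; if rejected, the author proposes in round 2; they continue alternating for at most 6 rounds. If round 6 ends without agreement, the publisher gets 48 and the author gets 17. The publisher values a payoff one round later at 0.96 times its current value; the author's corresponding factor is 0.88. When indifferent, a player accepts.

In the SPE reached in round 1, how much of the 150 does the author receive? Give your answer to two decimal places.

Solve by backward induction from round 6.
Round 6 (the author proposes): the publisher gets 48 if talks fail, so the author offers 48 and keeps 102.
Round 5 (the publisher proposes): the author can get 102 next round, worth 0.88 × 102 = 89.76 now, so the publisher offers 89.76, keeping 60.24.
Round 4 (the author proposes): the publisher can get 60.24 next round, worth 0.96 × 60.24 = 57.8304 now; the author offers that and keeps 92.1696.
Round 3 (the publisher proposes): the author can get 92.1696 next round, worth 0.88 × 92.1696 = 81.109248 now, so the publisher offers 81.109248, keeping 68.890752.
Round 2 (the author proposes): the publisher can get 68.890752 next round, worth 0.96 × 68.890752 = 66.13512192 now. The author offers 66.13512192 and keeps 150 − 66.13512192 = 83.86487808.
Round 1 (the publisher proposes): the author can get 83.86487808 next round, worth 0.88 × 83.86487808 = 73.8010927104 now, so the publisher offers 73.8010927104, keeping 76.1989072896.

73.80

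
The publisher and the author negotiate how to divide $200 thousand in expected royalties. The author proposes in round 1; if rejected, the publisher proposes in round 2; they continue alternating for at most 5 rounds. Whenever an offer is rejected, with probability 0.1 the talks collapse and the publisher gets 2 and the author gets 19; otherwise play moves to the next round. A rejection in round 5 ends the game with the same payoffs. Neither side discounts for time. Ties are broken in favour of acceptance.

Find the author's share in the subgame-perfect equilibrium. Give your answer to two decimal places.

168.84

By backward induction:
Round 5 (the author proposes): the publisher gets 2 if talks fail, so the author offers 2 and keeps 198.
Round 4 (the publisher proposes): rejecting gives the author an expected 0.9 × 198 + 0.1 × 19 = 180.1, so the publisher offers 180.1, keeping 19.9.
Round 3 (the author proposes): rejecting gives the publisher an expected 0.9 × 19.9 + 0.1 × 2 = 18.11; the author offers that and keeps 181.89.
Round 2 (the publisher proposes): rejecting gives the author an expected 0.9 × 181.89 + 0.1 × 19 = 165.601, so the publisher offers 165.601, keeping 34.399.
Round 1 (the author proposes): rejecting gives the publisher an expected 0.9 × 34.399 + 0.1 × 2 = 31.1591, so the author offers 31.1591, keeping 168.8409.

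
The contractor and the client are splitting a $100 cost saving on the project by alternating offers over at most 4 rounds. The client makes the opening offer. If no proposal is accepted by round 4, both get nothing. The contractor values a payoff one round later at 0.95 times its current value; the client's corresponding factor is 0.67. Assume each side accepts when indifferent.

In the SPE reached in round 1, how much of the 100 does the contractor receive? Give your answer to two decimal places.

91.82

Round 4 (the contractor proposes): the client will accept anything ≥ 0, so the contractor offers 0 and keeps 100.
Round 3 (the client proposes): the contractor can get 100 next round, worth 0.95 × 100 = 95 now. The client offers 95 and keeps 100 − 95 = 5.
Round 2 (the contractor proposes): the client can get 5 next round, worth 0.67 × 5 = 3.35 now; the contractor offers that and keeps 96.65.
Round 1 (the client proposes): the contractor can get 96.65 next round, worth 0.95 × 96.65 = 91.8175 now. The client offers 91.8175 and keeps 100 − 91.8175 = 8.1825.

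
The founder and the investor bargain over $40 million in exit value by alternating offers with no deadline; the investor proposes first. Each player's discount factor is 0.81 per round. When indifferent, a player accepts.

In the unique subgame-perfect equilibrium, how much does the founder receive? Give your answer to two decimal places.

When the investor proposes, the founder accepts any offer worth at least 0.81 times what the founder would get by proposing next round; and vice versa.
This gives x = 40 − 0.81y and y = 40 − 0.81x, where x and y are each side's share when it proposes.
Hence (1 − 0.81·0.81)x = 40(1 − 0.81), i.e. 0.3439·x = 7.6.
x ≈ 22.0994; the founder's share is 40 − x ≈ 17.9006.

17.90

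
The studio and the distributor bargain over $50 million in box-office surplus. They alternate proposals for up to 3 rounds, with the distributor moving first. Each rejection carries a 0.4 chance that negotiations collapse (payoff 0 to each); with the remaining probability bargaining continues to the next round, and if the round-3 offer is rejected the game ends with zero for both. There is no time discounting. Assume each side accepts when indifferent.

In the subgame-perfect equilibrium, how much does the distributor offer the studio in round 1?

12

By backward induction:
Round 3 (the distributor proposes): the studio will accept anything ≥ 0, so the distributor offers 0 and keeps 50.
Round 2 (the studio proposes): rejecting gives the distributor an expected 0.6 × 50 = 30, so the studio offers 30, keeping 20.
Round 1 (the distributor proposes): rejecting gives the studio an expected 0.6 × 20 = 12; the distributor offers that and keeps 38.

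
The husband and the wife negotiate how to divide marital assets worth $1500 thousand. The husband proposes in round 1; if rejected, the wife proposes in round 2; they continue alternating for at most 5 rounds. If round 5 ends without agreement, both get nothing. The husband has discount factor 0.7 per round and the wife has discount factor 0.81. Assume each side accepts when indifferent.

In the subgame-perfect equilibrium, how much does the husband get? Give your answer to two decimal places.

928.83

Round 5 (the husband proposes): rejection yields 0 for the wife; the husband offers 0 and keeps 1500.
Round 4 (the wife proposes): the husband can get 1500 next round, worth 0.7 × 1500 = 1050 now. The wife offers 1050 and keeps 1500 − 1050 = 450.
Round 3 (the husband proposes): the wife can get 450 next round, worth 0.81 × 450 = 364.5 now, so the husband offers 364.5, keeping 1135.5.
Round 2 (the wife proposes): the husband can get 1135.5 next round, worth 0.7 × 1135.5 = 794.85 now; the wife offers that and keeps 705.15.
Round 1 (the husband proposes): the wife can get 705.15 next round, worth 0.81 × 705.15 = 571.1715 now, so the husband offers 571.1715, keeping 928.8285.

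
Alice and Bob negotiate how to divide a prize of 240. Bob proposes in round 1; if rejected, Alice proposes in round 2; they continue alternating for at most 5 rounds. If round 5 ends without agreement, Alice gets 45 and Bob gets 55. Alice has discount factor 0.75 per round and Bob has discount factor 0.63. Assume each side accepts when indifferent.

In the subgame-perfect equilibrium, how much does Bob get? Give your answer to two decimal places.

131.88

By backward induction:
Round 5 (Bob proposes): Alice gets 45 if talks fail, so Bob offers 45 and keeps 195.
Round 4 (Alice proposes): Bob can get 195 next round, worth 0.63 × 195 = 122.85 now. Alice offers 122.85 and keeps 240 − 122.85 = 117.15.
Round 3 (Bob proposes): Alice can get 117.15 next round, worth 0.75 × 117.15 = 87.8625 now; Bob offers that and keeps 152.1375.
Round 2 (Alice proposes): Bob can get 152.1375 next round, worth 0.63 × 152.1375 = 95.846625 now. Alice offers 95.846625 and keeps 240 − 95.846625 = 144.153375.
Round 1 (Bob proposes): Alice can get 144.153375 next round, worth 0.75 × 144.153375 = 108.11503125 now. Bob offers 108.11503125 and keeps 240 − 108.11503125 = 131.88496875.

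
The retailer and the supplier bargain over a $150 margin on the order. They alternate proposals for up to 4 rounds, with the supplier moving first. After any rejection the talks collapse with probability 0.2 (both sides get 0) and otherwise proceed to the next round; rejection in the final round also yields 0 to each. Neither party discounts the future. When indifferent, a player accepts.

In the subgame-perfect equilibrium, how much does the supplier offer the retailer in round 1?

Round 4 (the retailer proposes): rejection yields 0 for the supplier; the retailer offers 0 and keeps 150.
Round 3 (the supplier proposes): rejecting gives the retailer an expected 0.8 × 150 = 120. The supplier offers 120 and keeps 150 − 120 = 30.
Round 2 (the retailer proposes): rejecting gives the supplier an expected 0.8 × 30 = 24. The retailer offers 24 and keeps 150 − 24 = 126.
Round 1 (the supplier proposes): rejecting gives the retailer an expected 0.8 × 126 = 100.8, so the supplier offers 100.8, keeping 49.2.

100.8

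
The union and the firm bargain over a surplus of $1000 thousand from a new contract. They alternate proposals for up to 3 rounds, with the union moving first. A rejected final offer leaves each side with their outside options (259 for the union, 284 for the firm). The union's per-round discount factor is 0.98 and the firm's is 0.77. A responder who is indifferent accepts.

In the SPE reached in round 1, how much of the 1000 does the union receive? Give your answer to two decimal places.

770.29

Round 3 (the union proposes): the firm gets 284 if talks fail, so the union offers 284 and keeps 716.
Round 2 (the firm proposes): the union can get 716 next round, worth 0.98 × 716 = 701.68 now; the firm offers that and keeps 298.32.
Round 1 (the union proposes): the firm can get 298.32 next round, worth 0.77 × 298.32 = 229.7064 now, so the union offers 229.7064, keeping 770.2936.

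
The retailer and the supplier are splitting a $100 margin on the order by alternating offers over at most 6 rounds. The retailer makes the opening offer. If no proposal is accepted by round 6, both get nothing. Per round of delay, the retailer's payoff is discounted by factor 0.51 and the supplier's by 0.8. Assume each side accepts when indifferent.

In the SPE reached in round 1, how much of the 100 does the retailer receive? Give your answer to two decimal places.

31.49

By backward induction:
Round 6 (the supplier proposes): the retailer will accept anything ≥ 0, so the supplier offers 0 and keeps 100.
Round 5 (the retailer proposes): the supplier can get 100 next round, worth 0.8 × 100 = 80 now; the retailer offers that and keeps 20.
Round 4 (the supplier proposes): the retailer can get 20 next round, worth 0.51 × 20 = 10.2 now, so the supplier offers 10.2, keeping 89.8.
Round 3 (the retailer proposes): the supplier can get 89.8 next round, worth 0.8 × 89.8 = 71.84 now; the retailer offers that and keeps 28.16.
Round 2 (the supplier proposes): the retailer can get 28.16 next round, worth 0.51 × 28.16 = 14.3616 now; the supplier offers that and keeps 85.6384.
Round 1 (the retailer proposes): the supplier can get 85.6384 next round, worth 0.8 × 85.6384 = 68.51072 now; the retailer offers that and keeps 31.48928.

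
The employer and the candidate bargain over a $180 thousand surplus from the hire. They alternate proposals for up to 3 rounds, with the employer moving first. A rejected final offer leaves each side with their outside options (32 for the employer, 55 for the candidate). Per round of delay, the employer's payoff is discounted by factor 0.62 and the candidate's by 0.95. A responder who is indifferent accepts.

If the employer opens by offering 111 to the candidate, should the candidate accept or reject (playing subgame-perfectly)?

Work out the candidate's continuation value if the offer is rejected.
Round 3 (the employer proposes): the candidate gets 55 if talks fail, so the employer offers 55 and keeps 125.
Round 2 (the candidate proposes): the employer can get 125 next round, worth 0.62 × 125 = 77.5 now, so the candidate offers 77.5, keeping 102.5.
So by rejecting in round 1, the candidate gets 102.5 next round, worth 0.95 × 102.5 = 97.375 now.
Offer 111 ≥ 97.375, so the candidate accepts.

Accept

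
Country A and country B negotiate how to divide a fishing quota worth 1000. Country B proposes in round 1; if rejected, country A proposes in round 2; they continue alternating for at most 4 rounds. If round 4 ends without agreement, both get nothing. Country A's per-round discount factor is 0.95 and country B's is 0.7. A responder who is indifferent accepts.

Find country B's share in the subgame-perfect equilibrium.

83.25

Work backward from the last round.
Round 4 (country A proposes): country B will accept anything ≥ 0, so country A offers 0 and keeps 1000.
Round 3 (country B proposes): country A can get 1000 next round, worth 0.95 × 1000 = 950 now, so country B offers 950, keeping 50.
Round 2 (country A proposes): country B can get 50 next round, worth 0.7 × 50 = 35 now. Country A offers 35 and keeps 1000 − 35 = 965.
Round 1 (country B proposes): country A can get 965 next round, worth 0.95 × 965 = 916.75 now; country B offers that and keeps 83.25.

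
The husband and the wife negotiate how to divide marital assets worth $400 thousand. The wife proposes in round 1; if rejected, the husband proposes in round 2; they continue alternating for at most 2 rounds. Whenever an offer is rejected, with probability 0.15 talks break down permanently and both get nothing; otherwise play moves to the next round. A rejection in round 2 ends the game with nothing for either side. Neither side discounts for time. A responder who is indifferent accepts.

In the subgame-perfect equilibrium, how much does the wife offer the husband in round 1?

By backward induction:
Round 2 (the husband proposes): the wife will accept anything ≥ 0, so the husband offers 0 and keeps 400.
Round 1 (the wife proposes): rejecting gives the husband an expected 0.85 × 400 = 340; the wife offers that and keeps 60.

340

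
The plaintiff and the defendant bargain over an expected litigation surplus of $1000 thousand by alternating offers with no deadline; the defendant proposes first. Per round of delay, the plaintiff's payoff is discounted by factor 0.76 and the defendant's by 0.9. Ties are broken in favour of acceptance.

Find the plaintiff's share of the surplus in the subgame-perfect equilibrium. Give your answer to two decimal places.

240.51

When the defendant proposes, the plaintiff accepts any offer worth at least 0.76 times what the plaintiff would get by proposing next round; and vice versa.
This gives x = 1000 − 0.76y and y = 1000 − 0.9x, where x and y are each side's share when it proposes.
Hence (1 − 0.76·0.9)x = 1000(1 − 0.76), i.e. 0.316·x = 240.
x ≈ 759.4937; the plaintiff's share is 1000 − x ≈ 240.5063.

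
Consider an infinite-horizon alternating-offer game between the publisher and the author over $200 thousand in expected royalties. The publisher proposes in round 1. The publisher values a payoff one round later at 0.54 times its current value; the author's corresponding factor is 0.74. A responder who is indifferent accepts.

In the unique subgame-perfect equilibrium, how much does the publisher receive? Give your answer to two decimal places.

Let x be the publisher's share when the publisher proposes and y be the author's share when the author proposes.
The author accepts iff offered ≥ 0.74·y, so x = 200 − 0.74y. Symmetrically y = 200 − 0.54x.
Substituting: x = 200 − 0.74(200 − 0.54x), giving x(1 − 0.54·0.74) = 200(1 − 0.74).
So x = 200 × 0.26 / 0.6004 ≈ 86.6089, and the author receives 200 − x ≈ 113.3911.

86.61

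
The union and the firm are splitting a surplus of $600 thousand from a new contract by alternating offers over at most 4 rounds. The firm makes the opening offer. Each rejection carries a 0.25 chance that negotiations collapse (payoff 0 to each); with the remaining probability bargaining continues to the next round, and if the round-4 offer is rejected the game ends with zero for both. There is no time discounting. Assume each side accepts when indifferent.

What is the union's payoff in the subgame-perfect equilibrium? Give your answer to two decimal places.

365.63

Round 4 (the union proposes): the firm will accept anything ≥ 0, so the union offers 0 and keeps 600.
Round 3 (the firm proposes): rejecting gives the union an expected 0.75 × 600 = 450; the firm offers that and keeps 150.
Round 2 (the union proposes): rejecting gives the firm an expected 0.75 × 150 = 112.5. The union offers 112.5 and keeps 600 − 112.5 = 487.5.
Round 1 (the firm proposes): rejecting gives the union an expected 0.75 × 487.5 = 365.625; the firm offers that and keeps 234.375.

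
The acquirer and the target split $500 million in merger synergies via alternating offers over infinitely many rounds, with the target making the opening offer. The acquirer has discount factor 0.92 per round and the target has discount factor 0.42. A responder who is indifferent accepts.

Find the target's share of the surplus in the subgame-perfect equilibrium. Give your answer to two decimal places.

When the target proposes, the acquirer accepts any offer worth at least 0.92 times what the acquirer would get by proposing next round; and vice versa.
This gives x = 500 − 0.92y and y = 500 − 0.42x, where x and y are each side's share when it proposes.
Hence (1 − 0.92·0.42)x = 500(1 − 0.92), i.e. 0.6136·x = 40.
x ≈ 65.1890; the acquirer's share is 500 − x ≈ 434.8110.

65.19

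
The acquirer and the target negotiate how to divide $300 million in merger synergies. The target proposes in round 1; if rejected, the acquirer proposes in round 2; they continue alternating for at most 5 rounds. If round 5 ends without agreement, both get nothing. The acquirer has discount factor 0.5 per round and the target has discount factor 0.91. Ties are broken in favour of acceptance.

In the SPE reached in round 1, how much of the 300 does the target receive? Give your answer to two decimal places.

280.36

Solve by backward induction from round 5.
Round 5 (the target proposes): rejection yields 0 for the acquirer; the target offers 0 and keeps 300.
Round 4 (the acquirer proposes): the target can get 300 next round, worth 0.91 × 300 = 273 now, so the acquirer offers 273, keeping 27.
Round 3 (the target proposes): the acquirer can get 27 next round, worth 0.5 × 27 = 13.5 now. The target offers 13.5 and keeps 300 − 13.5 = 286.5.
Round 2 (the acquirer proposes): the target can get 286.5 next round, worth 0.91 × 286.5 = 260.715 now. The acquirer offers 260.715 and keeps 300 − 260.715 = 39.285.
Round 1 (the target proposes): the acquirer can get 39.285 next round, worth 0.5 × 39.285 = 19.6425 now, so the target offers 19.6425, keeping 280.3575.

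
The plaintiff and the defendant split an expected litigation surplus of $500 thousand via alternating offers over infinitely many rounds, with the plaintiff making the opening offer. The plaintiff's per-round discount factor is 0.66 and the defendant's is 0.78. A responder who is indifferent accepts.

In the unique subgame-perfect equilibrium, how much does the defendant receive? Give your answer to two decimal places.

In a stationary SPE each proposer offers the other exactly their discounted continuation value.
If the plaintiff keeps x when proposing and the defendant keeps y when proposing, then x = 500 − 0.78y and y = 500 − 0.66x.
Solving: x = 500(1 − 0.78) / (1 − 0.66·0.78) = 110 / 0.4852 ≈ 226.7106.
The defendant gets 500 − 226.7106 ≈ 273.2894.

273.29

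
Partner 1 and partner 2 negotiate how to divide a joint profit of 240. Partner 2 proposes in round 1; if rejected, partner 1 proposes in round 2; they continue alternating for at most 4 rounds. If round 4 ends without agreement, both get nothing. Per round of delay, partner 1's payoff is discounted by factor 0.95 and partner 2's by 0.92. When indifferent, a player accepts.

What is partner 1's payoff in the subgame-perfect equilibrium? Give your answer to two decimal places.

Round 4 (partner 1 proposes): rejection yields 0 for partner 2; partner 1 offers 0 and keeps 240.
Round 3 (partner 2 proposes): partner 1 can get 240 next round, worth 0.95 × 240 = 228 now. Partner 2 offers 228 and keeps 240 − 228 = 12.
Round 2 (partner 1 proposes): partner 2 can get 12 next round, worth 0.92 × 12 = 11.04 now, so partner 1 offers 11.04, keeping 228.96.
Round 1 (partner 2 proposes): partner 1 can get 228.96 next round, worth 0.95 × 228.96 = 217.512 now; partner 2 offers that and keeps 22.488.

217.51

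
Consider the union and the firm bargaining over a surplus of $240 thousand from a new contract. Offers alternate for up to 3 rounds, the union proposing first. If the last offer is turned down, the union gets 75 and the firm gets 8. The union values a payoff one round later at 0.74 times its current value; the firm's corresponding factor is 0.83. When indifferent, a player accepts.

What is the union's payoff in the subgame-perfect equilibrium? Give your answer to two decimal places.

Round 3 (the union proposes): the firm gets 8 if talks fail, so the union offers 8 and keeps 232.
Round 2 (the firm proposes): the union can get 232 next round, worth 0.74 × 232 = 171.68 now, so the firm offers 171.68, keeping 68.32.
Round 1 (the union proposes): the firm can get 68.32 next round, worth 0.83 × 68.32 = 56.7056 now; the union offers that and keeps 183.2944.

183.29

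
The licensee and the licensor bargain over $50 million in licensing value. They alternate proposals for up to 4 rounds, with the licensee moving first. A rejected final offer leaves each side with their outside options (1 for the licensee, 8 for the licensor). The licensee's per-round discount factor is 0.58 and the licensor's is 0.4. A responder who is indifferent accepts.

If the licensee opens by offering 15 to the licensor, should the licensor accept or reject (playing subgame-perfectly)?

Accept

Round 4 (the licensor proposes): the licensee gets 1 if talks fail, so the licensor offers 1 and keeps 49.
Round 3 (the licensee proposes): the licensor can get 49 next round, worth 0.4 × 49 = 19.6 now; the licensee offers that and keeps 30.4.
Round 2 (the licensor proposes): the licensee can get 30.4 next round, worth 0.58 × 30.4 = 17.632 now; the licensor offers that and keeps 32.368.
So by rejecting in round 1, the licensor gets 32.368 next round, worth 0.4 × 32.368 = 12.9472 now.
Offer 15 ≥ 12.9472, so the licensor accepts.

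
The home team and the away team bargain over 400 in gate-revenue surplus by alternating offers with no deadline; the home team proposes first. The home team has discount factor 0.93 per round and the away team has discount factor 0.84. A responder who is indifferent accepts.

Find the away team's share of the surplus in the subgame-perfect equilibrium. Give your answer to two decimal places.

107.50

Let x be the home team's share when the home team proposes and y be the away team's share when the away team proposes.
The away team accepts iff offered ≥ 0.84·y, so x = 400 − 0.84y. Symmetrically y = 400 − 0.93x.
Substituting: x = 400 − 0.84(400 − 0.93x), giving x(1 − 0.93·0.84) = 400(1 − 0.84).
So x = 400 × 0.16 / 0.2188 ≈ 292.5046, and the away team receives 400 − x ≈ 107.4954.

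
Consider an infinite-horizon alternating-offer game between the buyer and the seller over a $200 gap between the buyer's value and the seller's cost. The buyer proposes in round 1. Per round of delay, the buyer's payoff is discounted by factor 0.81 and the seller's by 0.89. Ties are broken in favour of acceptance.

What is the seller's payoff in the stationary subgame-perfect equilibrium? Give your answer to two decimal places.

121.18

Let x be the buyer's share when the buyer proposes and y be the seller's share when the seller proposes.
The seller accepts iff offered ≥ 0.89·y, so x = 200 − 0.89y. Symmetrically y = 200 − 0.81x.
Substituting: x = 200 − 0.89(200 − 0.81x), giving x(1 − 0.81·0.89) = 200(1 − 0.89).
So x = 200 × 0.11 / 0.2791 ≈ 78.8248, and the seller receives 200 − x ≈ 121.1752.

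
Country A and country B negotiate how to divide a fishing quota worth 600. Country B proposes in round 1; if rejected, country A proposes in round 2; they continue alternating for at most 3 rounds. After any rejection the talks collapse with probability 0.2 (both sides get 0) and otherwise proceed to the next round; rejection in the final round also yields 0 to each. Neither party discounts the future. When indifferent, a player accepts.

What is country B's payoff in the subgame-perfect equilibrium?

By backward induction:
Round 3 (country B proposes): country A will accept anything ≥ 0, so country B offers 0 and keeps 600.
Round 2 (country A proposes): rejecting gives country B an expected 0.8 × 600 = 480; country A offers that and keeps 120.
Round 1 (country B proposes): rejecting gives country A an expected 0.8 × 120 = 96. Country B offers 96 and keeps 600 − 96 = 504.

504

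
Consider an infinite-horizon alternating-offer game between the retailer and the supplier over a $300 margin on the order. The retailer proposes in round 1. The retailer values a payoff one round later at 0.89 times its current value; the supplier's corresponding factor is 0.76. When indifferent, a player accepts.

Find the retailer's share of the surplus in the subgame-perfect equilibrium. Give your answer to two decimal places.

222.50

When the retailer proposes, the supplier accepts any offer worth at least 0.76 times what the supplier would get by proposing next round; and vice versa.
This gives x = 300 − 0.76y and y = 300 − 0.89x, where x and y are each side's share when it proposes.
Hence (1 − 0.76·0.89)x = 300(1 − 0.76), i.e. 0.3236·x = 72.
x ≈ 222.4969; the supplier's share is 300 − x ≈ 77.5031.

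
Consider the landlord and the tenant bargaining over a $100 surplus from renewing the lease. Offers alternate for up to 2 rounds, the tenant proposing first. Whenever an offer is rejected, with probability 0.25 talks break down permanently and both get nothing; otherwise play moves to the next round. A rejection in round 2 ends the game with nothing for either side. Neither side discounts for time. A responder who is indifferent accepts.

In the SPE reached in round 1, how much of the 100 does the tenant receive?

25

By backward induction:
Round 2 (the landlord proposes): the tenant will accept anything ≥ 0, so the landlord offers 0 and keeps 100.
Round 1 (the tenant proposes): rejecting gives the landlord an expected 0.75 × 100 = 75. The tenant offers 75 and keeps 100 − 75 = 25.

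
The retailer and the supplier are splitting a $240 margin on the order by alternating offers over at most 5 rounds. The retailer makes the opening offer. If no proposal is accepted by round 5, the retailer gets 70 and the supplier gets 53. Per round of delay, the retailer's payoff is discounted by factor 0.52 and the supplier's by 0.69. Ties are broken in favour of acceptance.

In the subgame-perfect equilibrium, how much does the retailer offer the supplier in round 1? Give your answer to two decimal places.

Round 5 (the retailer proposes): the supplier gets 53 if talks fail, so the retailer offers 53 and keeps 187.
Round 4 (the supplier proposes): the retailer can get 187 next round, worth 0.52 × 187 = 97.24 now; the supplier offers that and keeps 142.76.
Round 3 (the retailer proposes): the supplier can get 142.76 next round, worth 0.69 × 142.76 = 98.5044 now, so the retailer offers 98.5044, keeping 141.4956.
Round 2 (the supplier proposes): the retailer can get 141.4956 next round, worth 0.52 × 141.4956 = 73.577712 now; the supplier offers that and keeps 166.422288.
Round 1 (the retailer proposes): the supplier can get 166.422288 next round, worth 0.69 × 166.422288 = 114.83137872 now, so the retailer offers 114.83137872, keeping 125.16862128.

114.83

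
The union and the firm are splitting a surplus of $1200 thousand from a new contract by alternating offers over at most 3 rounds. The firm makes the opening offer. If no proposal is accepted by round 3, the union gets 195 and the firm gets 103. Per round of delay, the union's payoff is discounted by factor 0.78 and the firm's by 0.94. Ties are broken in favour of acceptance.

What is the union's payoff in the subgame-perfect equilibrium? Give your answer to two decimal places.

Round 3 (the firm proposes): the union gets 195 if talks fail, so the firm offers 195 and keeps 1005.
Round 2 (the union proposes): the firm can get 1005 next round, worth 0.94 × 1005 = 944.7 now, so the union offers 944.7, keeping 255.3.
Round 1 (the firm proposes): the union can get 255.3 next round, worth 0.78 × 255.3 = 199.134 now; the firm offers that and keeps 1000.866.

199.13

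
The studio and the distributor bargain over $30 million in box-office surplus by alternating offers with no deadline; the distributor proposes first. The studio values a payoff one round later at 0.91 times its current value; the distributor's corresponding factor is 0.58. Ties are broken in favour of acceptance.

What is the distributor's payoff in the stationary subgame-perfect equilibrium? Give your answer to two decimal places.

In a stationary SPE each proposer offers the other exactly their discounted continuation value.
If the distributor keeps x when proposing and the studio keeps y when proposing, then x = 30 − 0.91y and y = 30 − 0.58x.
Solving: x = 30(1 − 0.91) / (1 − 0.58·0.91) = 2.7 / 0.4722 ≈ 5.7179.
The studio gets 30 − 5.7179 ≈ 24.2821.

5.72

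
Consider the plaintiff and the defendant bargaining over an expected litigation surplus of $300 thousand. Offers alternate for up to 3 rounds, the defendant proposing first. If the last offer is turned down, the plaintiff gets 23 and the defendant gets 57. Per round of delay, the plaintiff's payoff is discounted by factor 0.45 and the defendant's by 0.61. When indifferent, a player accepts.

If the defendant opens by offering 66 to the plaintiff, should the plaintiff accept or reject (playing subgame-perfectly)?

Accept

Round 3 (the defendant proposes): the plaintiff gets 23 if talks fail, so the defendant offers 23 and keeps 277.
Round 2 (the plaintiff proposes): the defendant can get 277 next round, worth 0.61 × 277 = 168.97 now; the plaintiff offers that and keeps 131.03.
So by rejecting in round 1, the plaintiff gets 131.03 next round, worth 0.45 × 131.03 = 58.9635 now.
Offer 66 ≥ 58.9635, so the plaintiff accepts.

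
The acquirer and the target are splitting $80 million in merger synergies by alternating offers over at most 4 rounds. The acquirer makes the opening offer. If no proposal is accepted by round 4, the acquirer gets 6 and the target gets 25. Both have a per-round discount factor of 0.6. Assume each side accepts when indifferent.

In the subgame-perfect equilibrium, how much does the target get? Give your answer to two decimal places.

Solve by backward induction from round 4.
Round 4 (the target proposes): the acquirer gets 6 if talks fail, so the target offers 6 and keeps 74.
Round 3 (the acquirer proposes): the target can get 74 next round, worth 0.6 × 74 = 44.4 now. The acquirer offers 44.4 and keeps 80 − 44.4 = 35.6.
Round 2 (the target proposes): the acquirer can get 35.6 next round, worth 0.6 × 35.6 = 21.36 now, so the target offers 21.36, keeping 58.64.
Round 1 (the acquirer proposes): the target can get 58.64 next round, worth 0.6 × 58.64 = 35.184 now; the acquirer offers that and keeps 44.816.

35.18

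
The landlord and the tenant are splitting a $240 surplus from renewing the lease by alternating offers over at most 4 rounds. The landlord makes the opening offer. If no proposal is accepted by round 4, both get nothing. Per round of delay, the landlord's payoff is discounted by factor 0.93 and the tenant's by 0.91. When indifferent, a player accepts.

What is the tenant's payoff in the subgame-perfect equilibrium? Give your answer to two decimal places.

200.12

Round 4 (the tenant proposes): the landlord will accept anything ≥ 0, so the tenant offers 0 and keeps 240.
Round 3 (the landlord proposes): the tenant can get 240 next round, worth 0.91 × 240 = 218.4 now; the landlord offers that and keeps 21.6.
Round 2 (the tenant proposes): the landlord can get 21.6 next round, worth 0.93 × 21.6 = 20.088 now, so the tenant offers 20.088, keeping 219.912.
Round 1 (the landlord proposes): the tenant can get 219.912 next round, worth 0.91 × 219.912 = 200.11992 now; the landlord offers that and keeps 39.88008.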